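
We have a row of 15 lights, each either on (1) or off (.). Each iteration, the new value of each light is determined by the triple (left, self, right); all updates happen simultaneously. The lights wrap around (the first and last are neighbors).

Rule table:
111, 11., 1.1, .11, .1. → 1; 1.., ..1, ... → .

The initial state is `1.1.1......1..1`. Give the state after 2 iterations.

11111......1..1

11111......1..1
11111......1..1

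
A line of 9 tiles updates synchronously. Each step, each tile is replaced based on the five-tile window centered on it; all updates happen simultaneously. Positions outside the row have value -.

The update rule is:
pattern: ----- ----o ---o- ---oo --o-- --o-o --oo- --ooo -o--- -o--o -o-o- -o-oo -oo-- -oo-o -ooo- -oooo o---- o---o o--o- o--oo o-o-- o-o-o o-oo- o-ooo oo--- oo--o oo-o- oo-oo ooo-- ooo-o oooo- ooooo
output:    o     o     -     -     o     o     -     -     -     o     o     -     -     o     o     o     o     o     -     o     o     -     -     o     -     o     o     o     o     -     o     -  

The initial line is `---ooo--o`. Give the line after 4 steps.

ooo---ooo

oo--ooo-o
--oo-o-oo
o--oo----
ooo---ooo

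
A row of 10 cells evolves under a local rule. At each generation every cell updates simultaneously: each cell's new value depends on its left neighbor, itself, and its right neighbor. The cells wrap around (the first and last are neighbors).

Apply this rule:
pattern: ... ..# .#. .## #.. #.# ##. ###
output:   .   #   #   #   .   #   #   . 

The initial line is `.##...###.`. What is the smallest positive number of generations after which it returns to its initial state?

25

###..##.#.
#.#.######
#####.....
#...#....#
#..##...##
#.###..##.
###.#.####
..#####...
.##...#...
###..##...
#.#.###..#
#####.#.##
....#####.
...##...#.
..###..##.
.##.#.###.
#######.#.
#.....####
#....##...
#...###..#
#..##.#.##
#.#######.
###.....##
..#....##.
.##...###.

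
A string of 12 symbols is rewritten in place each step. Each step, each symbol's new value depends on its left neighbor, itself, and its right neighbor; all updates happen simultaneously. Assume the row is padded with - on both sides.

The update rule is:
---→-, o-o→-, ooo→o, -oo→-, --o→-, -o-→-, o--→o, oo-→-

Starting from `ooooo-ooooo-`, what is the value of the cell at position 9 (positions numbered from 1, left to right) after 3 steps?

step 1: -ooo---ooo-o
step 2: --o-o---o---
step 3: -----o---o--
position 9 holds -

-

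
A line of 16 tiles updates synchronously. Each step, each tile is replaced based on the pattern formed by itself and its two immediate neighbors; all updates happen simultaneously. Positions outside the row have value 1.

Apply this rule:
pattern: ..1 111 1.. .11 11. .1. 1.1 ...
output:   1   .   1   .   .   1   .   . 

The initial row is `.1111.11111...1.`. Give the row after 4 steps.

.11.....1111111.

...........1.11.
1.........11....
.1.......1..1..1
.11.....1111111.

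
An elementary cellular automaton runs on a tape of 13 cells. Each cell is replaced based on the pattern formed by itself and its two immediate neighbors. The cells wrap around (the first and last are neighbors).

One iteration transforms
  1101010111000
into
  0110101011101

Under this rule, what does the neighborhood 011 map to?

0

At position 0 the neighborhood is 011; the next row has 0 there.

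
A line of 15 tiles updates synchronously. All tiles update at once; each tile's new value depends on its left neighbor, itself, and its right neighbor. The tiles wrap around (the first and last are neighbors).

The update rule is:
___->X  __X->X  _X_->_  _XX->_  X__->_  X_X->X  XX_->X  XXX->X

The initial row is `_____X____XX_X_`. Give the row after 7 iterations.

XXXXX__XXX_XX__
_XXXX_X_XXX_X_X
X_XXXX_X_XXX_X_
_X_XXXX_X_XXX_X
X_X_XXXX_X_XXX_
_X_X_XXXX_X_XXX
X_X_X_XXXX_X_XX

X_X_X_XXXX_X_XX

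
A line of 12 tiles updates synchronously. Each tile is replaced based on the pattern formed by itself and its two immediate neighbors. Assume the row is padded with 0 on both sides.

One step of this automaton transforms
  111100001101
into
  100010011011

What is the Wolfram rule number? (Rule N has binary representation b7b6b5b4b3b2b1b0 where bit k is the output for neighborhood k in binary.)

62

position 1: 111 → 0  (bit 7 = 0)
position 3: 110 → 0  (bit 6 = 0)
position 10: 101 → 1  (bit 5 = 1)
position 4: 100 → 1  (bit 4 = 1)
position 0: 011 → 1  (bit 3 = 1)
position 11: 010 → 1  (bit 2 = 1)
position 7: 001 → 1  (bit 1 = 1)
position 5: 000 → 0  (bit 0 = 0)
bits b7..b0 = 00111110 = 62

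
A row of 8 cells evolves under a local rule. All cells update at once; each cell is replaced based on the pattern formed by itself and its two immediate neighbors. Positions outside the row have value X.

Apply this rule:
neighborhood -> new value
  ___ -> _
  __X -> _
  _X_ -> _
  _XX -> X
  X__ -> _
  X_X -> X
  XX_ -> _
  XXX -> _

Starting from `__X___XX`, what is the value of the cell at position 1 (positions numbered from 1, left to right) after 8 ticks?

_

______X_
_______X
_______X  (fixed point — unchanged through tick 8)
position 1 holds _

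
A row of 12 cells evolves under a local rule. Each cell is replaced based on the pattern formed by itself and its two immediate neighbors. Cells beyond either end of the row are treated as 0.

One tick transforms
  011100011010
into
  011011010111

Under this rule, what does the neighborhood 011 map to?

1

At position 1 the neighborhood is 011; the next row has 1 there.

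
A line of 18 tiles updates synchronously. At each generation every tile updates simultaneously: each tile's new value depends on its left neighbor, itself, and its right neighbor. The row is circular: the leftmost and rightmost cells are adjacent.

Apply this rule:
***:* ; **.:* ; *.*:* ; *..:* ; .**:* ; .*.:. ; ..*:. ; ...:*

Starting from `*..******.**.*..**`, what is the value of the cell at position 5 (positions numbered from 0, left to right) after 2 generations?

**.**********.*.**
**************.***
position 5 holds *

*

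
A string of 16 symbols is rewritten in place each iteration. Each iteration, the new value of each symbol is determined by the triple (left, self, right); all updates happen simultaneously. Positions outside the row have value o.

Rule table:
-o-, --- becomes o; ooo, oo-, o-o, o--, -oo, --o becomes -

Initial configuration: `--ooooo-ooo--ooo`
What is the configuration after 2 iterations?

----------------
-oooooooooooooo-

-oooooooooooooo-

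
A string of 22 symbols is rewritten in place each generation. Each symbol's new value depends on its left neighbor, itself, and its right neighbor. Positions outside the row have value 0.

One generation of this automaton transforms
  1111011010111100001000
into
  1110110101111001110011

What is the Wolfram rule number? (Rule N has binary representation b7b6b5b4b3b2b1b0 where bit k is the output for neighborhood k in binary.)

171

position 1: 111 → 1  (bit 7 = 1)
position 3: 110 → 0  (bit 6 = 0)
position 4: 101 → 1  (bit 5 = 1)
position 14: 100 → 0  (bit 4 = 0)
position 0: 011 → 1  (bit 3 = 1)
position 8: 010 → 0  (bit 2 = 0)
position 17: 001 → 1  (bit 1 = 1)
position 15: 000 → 1  (bit 0 = 1)
bits b7..b0 = 10101011 = 171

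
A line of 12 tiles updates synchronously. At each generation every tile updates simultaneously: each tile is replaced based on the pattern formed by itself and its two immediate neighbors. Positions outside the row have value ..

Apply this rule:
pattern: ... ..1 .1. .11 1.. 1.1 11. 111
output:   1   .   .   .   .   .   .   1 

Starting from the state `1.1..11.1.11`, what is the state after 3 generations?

.1111111111.

............
111111111111
.1111111111.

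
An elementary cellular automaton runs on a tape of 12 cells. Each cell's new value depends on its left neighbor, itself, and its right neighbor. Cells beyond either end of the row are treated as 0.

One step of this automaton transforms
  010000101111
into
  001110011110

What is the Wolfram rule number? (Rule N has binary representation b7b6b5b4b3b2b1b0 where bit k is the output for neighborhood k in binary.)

185

position 9: 111 → 1  (bit 7 = 1)
position 11: 110 → 0  (bit 6 = 0)
position 7: 101 → 1  (bit 5 = 1)
position 2: 100 → 1  (bit 4 = 1)
position 8: 011 → 1  (bit 3 = 1)
position 1: 010 → 0  (bit 2 = 0)
position 0: 001 → 0  (bit 1 = 0)
position 3: 000 → 1  (bit 0 = 1)
bits b7..b0 = 10111001 = 185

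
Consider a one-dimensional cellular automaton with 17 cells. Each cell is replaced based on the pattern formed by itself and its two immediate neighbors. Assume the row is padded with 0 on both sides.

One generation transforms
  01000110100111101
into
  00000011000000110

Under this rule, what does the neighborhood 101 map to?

1

At position 7 the neighborhood is 101; the next row has 1 there.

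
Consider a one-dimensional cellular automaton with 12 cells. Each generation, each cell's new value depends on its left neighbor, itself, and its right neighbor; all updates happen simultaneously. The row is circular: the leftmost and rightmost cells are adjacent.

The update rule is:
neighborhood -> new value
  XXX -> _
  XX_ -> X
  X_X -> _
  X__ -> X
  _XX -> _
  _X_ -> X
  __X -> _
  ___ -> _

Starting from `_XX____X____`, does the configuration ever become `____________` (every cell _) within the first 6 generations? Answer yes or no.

__XX___XX___
___XX___XX__
____XX___XX_
_____XX___XX
X_____XX___X
XX_____XX___
generation 6 is XX_____XX___, still not uniform _

no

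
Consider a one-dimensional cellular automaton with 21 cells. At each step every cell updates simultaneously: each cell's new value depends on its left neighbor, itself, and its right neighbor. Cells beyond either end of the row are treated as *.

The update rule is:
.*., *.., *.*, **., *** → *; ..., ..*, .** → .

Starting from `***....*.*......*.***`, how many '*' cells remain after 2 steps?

step 1: ****...****.....**.**
step 2: *****...****.....**.*
count of *: 12

12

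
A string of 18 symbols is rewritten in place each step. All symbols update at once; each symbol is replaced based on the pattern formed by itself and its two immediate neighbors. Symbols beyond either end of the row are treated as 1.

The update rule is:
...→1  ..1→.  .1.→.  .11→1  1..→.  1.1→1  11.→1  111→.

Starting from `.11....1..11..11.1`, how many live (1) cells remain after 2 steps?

111.11....11..1111
..1111.11.11..1...
count of 1: 9

9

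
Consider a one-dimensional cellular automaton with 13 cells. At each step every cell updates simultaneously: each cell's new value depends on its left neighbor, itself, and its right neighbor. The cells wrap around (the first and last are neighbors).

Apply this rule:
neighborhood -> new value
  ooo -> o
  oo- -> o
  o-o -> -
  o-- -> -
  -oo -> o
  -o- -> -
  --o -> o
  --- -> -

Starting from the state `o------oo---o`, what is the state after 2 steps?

o-----ooo--oo
o----oooo-ooo

o----oooo-ooo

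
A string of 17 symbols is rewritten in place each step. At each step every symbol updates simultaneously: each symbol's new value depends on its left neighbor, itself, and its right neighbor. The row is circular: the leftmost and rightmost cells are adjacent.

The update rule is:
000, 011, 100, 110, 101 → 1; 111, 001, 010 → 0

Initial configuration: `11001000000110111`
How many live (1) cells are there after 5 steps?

01100111110111100
01110100011100111
11011011010110101
01111111101111011
11000000111001111
count of 1: 9

9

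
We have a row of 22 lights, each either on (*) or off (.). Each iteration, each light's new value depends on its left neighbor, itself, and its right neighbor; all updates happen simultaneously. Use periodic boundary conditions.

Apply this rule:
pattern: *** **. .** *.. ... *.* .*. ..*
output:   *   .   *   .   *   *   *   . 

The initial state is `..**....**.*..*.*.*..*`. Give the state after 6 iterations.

..*..**.*.**..*****..*
..*..*.****...****...*
..*..*****..*.***..*.*
..*..****...****...***
..*..***..*.***..*.**.
*.*..**...****...***..

*.*..**...****...***..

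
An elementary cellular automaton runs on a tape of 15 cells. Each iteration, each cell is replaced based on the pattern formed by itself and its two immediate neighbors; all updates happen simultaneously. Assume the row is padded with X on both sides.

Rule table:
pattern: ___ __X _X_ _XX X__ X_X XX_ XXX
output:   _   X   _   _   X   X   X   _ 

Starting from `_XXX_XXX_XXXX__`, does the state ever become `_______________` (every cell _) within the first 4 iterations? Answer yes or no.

no

iteration 1: X__XX__XX___XXX
iteration 2: XXX_XXX_XX_X___
iteration 3: __XX__XX_XX_X_X
iteration 4: XX_XXX_XX_XX_X_
iteration 4 is XX_XXX_XX_XX_X_, still not uniform _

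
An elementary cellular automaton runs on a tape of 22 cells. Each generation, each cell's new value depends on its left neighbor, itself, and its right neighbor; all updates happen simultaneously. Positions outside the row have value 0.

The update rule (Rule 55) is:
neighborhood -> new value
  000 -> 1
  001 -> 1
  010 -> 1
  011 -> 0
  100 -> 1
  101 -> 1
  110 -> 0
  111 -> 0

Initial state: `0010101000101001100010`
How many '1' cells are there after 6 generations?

1111111111111110011111
0000000000000001100000
1111111111111110011111  (repeats generation 1; period 2)
generation 6: 0000000000000001100000
count of 1: 2

2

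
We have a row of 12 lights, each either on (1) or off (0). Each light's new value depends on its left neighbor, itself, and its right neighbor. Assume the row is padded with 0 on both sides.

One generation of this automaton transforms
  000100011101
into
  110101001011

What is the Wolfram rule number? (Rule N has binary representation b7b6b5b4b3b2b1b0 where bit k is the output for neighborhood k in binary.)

165

position 8: 111 → 1  (bit 7 = 1)
position 9: 110 → 0  (bit 6 = 0)
position 10: 101 → 1  (bit 5 = 1)
position 4: 100 → 0  (bit 4 = 0)
position 7: 011 → 0  (bit 3 = 0)
position 3: 010 → 1  (bit 2 = 1)
position 2: 001 → 0  (bit 1 = 0)
position 0: 000 → 1  (bit 0 = 1)
bits b7..b0 = 10100101 = 165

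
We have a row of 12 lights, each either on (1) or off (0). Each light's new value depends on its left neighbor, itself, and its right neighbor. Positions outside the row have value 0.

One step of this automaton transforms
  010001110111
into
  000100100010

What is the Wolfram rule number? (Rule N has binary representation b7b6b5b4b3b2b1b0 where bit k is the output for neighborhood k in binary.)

position 6: 111 → 1  (bit 7 = 1)
position 7: 110 → 0  (bit 6 = 0)
position 8: 101 → 0  (bit 5 = 0)
position 2: 100 → 0  (bit 4 = 0)
position 5: 011 → 0  (bit 3 = 0)
position 1: 010 → 0  (bit 2 = 0)
position 0: 001 → 0  (bit 1 = 0)
position 3: 000 → 1  (bit 0 = 1)
bits b7..b0 = 10000001 = 129

129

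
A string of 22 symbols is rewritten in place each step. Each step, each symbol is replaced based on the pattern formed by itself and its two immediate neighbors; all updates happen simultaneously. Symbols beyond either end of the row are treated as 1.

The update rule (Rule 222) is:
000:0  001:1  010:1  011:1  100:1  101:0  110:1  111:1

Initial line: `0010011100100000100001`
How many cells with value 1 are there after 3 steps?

step 1: 1111111111110001110011
step 2: 1111111111111011111111
step 3: 1111111111111011111111
count of 1: 21

21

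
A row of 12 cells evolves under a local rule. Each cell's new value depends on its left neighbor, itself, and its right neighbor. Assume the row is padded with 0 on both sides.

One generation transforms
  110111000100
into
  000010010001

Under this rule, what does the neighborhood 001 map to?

0

At position 8 the neighborhood is 001; the next row has 0 there.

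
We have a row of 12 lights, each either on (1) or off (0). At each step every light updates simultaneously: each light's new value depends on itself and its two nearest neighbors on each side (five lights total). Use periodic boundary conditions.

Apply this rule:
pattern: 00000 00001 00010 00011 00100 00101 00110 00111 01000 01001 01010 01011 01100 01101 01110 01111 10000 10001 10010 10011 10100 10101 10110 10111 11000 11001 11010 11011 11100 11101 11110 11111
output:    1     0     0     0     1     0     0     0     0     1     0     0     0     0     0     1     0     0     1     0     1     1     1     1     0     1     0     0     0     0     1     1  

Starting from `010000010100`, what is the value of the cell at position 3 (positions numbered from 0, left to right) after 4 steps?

010010000100
011110000100
001100000100
000000100100
position 3 holds 0

0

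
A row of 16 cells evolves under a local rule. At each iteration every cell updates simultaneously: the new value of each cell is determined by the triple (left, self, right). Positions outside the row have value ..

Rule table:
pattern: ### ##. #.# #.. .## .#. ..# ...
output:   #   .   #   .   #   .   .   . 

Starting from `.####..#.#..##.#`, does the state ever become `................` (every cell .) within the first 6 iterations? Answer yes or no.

.###....#...#.#.
.##..........#..
.#..............
................
all cells are . at iteration 4

yes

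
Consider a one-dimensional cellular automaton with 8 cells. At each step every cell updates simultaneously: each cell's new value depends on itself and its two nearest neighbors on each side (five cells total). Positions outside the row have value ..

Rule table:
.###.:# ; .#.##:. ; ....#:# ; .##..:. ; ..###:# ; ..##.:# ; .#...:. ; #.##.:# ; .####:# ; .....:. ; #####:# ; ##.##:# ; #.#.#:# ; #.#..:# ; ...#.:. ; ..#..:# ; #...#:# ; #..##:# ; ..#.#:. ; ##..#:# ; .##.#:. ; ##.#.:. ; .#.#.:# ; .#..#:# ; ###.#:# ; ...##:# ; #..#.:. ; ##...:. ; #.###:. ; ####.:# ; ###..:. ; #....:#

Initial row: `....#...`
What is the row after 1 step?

..#.#.#.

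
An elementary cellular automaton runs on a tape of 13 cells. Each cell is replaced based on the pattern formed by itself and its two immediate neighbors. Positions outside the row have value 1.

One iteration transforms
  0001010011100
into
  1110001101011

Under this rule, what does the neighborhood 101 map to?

0

At position 4 the neighborhood is 101; the next row has 0 there.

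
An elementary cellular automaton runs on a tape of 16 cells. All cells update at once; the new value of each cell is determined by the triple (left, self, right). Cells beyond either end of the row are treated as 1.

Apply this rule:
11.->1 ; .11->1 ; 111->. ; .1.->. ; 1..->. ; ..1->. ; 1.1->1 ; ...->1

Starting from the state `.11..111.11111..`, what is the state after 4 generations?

.11..11.11...111

111..1.111...1..
..1...11.1.1....
....1.111.1..11.
.11..11.11...111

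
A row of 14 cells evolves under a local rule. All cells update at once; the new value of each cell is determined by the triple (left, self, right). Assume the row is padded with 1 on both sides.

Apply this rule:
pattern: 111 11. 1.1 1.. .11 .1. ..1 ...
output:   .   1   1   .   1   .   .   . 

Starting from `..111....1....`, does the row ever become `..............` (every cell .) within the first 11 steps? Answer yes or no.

yes

..1.1.........
...1..........
..............
all cells are . at step 3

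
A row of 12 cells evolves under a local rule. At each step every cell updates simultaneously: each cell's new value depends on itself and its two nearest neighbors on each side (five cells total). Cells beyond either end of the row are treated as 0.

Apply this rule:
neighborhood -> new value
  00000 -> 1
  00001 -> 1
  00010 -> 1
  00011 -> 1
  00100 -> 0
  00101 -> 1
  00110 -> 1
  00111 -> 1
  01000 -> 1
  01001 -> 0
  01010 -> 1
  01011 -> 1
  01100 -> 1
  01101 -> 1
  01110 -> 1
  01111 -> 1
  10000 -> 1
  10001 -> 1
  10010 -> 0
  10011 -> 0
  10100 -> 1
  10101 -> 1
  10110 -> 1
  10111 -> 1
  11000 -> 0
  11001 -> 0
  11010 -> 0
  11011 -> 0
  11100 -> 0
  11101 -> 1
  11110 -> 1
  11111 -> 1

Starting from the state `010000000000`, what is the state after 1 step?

101111111111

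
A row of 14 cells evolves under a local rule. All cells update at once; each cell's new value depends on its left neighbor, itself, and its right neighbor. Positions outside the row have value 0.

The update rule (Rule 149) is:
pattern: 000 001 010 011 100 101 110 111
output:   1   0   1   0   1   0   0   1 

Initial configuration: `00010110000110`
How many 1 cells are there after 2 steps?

7

11010001110001
00011100101101
count of 1: 7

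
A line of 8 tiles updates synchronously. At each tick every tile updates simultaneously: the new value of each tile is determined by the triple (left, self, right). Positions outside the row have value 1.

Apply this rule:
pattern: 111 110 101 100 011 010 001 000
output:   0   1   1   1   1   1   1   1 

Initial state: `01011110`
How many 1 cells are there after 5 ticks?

11110011
00011110
11110011  (repeats tick 1; period 2)
tick 5: 11110011
count of 1: 6

6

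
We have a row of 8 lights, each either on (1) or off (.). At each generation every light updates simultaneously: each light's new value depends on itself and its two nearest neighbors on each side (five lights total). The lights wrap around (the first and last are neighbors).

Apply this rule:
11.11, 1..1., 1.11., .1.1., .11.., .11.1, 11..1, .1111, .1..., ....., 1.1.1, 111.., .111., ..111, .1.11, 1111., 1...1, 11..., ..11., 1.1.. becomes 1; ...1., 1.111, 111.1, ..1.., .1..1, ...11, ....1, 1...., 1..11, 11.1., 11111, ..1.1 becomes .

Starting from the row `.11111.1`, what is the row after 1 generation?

1.1.1..1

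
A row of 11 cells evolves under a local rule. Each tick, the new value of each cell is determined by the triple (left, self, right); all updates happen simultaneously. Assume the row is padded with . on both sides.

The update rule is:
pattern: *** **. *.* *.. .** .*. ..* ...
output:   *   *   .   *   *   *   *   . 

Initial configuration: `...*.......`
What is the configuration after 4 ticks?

********...

..***......
.*****.....
*******....
********...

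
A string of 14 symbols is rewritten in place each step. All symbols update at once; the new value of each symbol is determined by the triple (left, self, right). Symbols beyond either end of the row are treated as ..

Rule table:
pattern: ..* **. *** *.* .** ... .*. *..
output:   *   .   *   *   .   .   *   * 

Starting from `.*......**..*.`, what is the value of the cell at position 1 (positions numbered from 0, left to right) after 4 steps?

*

step 1: ***....*..****
step 2: .*.*..****.**.
step 3: ******.**.*..*
step 4: .****.*..*****
position 1 holds *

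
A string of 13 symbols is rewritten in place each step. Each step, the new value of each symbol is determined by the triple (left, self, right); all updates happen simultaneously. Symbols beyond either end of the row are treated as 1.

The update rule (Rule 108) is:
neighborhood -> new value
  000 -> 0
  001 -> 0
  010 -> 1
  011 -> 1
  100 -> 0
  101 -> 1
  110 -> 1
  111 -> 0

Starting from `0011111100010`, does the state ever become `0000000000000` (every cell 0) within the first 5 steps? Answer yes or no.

no

0010000100011
0010000100010
0010000100011  (repeats step 1; period 2)
step 5: 0010000100011
step 5 is 0010000100011, still not uniform 0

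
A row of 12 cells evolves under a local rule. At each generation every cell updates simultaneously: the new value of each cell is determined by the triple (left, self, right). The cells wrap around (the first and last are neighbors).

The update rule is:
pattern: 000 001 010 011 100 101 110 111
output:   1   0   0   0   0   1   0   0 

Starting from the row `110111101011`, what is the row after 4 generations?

100011111111

001000010100
100011001001
001000000000
100011111111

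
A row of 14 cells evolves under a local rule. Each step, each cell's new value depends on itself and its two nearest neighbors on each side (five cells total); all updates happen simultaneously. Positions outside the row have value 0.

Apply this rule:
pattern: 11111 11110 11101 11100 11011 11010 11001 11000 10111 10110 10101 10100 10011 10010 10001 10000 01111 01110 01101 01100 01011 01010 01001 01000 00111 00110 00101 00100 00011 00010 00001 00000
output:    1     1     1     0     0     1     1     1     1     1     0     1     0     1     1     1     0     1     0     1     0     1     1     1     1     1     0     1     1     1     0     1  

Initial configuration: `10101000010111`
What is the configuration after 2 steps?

10010111110111

step 1: 01011110100110
step 2: 10010111110111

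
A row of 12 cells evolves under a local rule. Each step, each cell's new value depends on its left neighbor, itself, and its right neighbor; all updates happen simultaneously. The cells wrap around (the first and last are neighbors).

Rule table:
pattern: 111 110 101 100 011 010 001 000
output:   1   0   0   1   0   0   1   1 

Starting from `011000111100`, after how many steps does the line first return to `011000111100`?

step 1: 100111011011
step 2: 011010000001
step 3: 000001111110
step 4: 111110111101
step 5: 111100011000
step 6: 011011100111
step 7: 000001011010
step 8: 111110000001
step 9: 111101111110
step 10: 011000111100

10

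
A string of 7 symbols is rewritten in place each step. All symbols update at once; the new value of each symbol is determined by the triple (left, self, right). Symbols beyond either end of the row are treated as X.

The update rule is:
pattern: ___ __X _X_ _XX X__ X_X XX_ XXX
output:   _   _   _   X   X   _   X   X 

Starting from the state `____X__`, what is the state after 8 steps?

XXXXXX_

step 1: X____X_
step 2: XX_____
step 3: XXX____
step 4: XXXX___
step 5: XXXXX__
step 6: XXXXXX_
step 7: XXXXXX_  (fixed point — unchanged through step 8)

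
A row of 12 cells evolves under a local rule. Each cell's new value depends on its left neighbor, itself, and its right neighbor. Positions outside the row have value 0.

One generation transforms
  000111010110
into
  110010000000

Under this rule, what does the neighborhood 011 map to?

0

At position 3 the neighborhood is 011; the next row has 0 there.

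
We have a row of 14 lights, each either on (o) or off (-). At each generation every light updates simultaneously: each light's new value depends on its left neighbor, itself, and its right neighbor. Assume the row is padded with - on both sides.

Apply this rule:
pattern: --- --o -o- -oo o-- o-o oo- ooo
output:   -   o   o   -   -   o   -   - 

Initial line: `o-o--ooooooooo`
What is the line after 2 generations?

---oo---------

ooo-o---------
---oo---------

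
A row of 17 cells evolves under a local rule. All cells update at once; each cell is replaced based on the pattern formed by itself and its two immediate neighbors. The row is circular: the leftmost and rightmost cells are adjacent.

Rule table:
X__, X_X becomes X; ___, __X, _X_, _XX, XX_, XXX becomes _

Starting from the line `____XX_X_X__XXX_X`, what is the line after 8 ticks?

X____X_X_____X_X_

X_____X_X_X____X_
_X_____X_X_X____X
X_X_____X_X_X____
_X_X_____X_X_X___
__X_X_____X_X_X__
___X_X_____X_X_X_
____X_X_____X_X_X
X____X_X_____X_X_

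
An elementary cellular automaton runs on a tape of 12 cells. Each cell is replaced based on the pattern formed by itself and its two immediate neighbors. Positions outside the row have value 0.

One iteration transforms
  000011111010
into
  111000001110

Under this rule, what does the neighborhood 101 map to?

1

At position 9 the neighborhood is 101; the next row has 1 there.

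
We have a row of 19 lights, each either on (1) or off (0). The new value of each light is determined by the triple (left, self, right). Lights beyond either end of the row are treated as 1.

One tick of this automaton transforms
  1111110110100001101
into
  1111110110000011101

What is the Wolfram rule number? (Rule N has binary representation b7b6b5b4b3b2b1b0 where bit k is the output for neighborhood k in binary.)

position 0: 111 → 1  (bit 7 = 1)
position 5: 110 → 1  (bit 6 = 1)
position 6: 101 → 0  (bit 5 = 0)
position 11: 100 → 0  (bit 4 = 0)
position 7: 011 → 1  (bit 3 = 1)
position 10: 010 → 0  (bit 2 = 0)
position 14: 001 → 1  (bit 1 = 1)
position 12: 000 → 0  (bit 0 = 0)
bits b7..b0 = 11001010 = 202

202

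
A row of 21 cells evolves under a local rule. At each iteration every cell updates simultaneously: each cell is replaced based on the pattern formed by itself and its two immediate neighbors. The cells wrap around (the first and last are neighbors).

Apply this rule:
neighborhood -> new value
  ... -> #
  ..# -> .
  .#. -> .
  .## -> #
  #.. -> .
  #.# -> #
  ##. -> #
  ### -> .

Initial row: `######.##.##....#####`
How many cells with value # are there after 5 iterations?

12

.....#######.##.#....
####.#.....#####..###
...##..###.#...#..#..
##.##..#.##..#......#
.####...###....####.#
count of #: 12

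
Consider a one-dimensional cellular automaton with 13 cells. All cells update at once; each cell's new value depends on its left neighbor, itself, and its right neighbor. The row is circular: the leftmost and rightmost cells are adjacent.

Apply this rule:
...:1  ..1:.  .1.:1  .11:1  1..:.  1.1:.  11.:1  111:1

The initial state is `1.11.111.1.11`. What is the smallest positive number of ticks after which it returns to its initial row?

1.11.111.1.11

1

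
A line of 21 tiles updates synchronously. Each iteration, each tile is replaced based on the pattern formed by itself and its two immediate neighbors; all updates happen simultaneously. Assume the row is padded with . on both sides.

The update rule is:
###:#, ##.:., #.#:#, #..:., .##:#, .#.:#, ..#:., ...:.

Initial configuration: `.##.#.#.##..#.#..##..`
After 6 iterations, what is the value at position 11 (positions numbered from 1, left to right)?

.

.#.######...###..#...
.#######....##...#...
.######.....#....#...
.#####......#....#...
.####.......#....#...
.###........#....#...
position 11 holds .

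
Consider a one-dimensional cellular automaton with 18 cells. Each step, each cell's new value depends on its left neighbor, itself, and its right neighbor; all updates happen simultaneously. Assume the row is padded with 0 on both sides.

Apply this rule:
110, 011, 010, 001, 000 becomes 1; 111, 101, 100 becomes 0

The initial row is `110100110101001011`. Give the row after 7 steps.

110101110101011011
110101010101011011
110101010101011011  (fixed point — unchanged through step 7)

110101010101011011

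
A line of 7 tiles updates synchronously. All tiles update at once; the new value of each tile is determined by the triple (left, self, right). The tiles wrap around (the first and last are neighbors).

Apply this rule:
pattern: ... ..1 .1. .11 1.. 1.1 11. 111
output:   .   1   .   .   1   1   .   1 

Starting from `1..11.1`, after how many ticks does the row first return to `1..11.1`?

2

tick 1: .11..1.
tick 2: 1..11.1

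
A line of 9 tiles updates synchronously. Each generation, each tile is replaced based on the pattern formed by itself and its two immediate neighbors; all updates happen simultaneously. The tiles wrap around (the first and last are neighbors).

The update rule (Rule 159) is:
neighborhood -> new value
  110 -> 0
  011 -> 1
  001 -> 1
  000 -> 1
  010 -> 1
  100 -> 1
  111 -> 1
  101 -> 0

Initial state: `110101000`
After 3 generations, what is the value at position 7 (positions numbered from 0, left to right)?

1

100101111
011101111
011001110
position 7 holds 1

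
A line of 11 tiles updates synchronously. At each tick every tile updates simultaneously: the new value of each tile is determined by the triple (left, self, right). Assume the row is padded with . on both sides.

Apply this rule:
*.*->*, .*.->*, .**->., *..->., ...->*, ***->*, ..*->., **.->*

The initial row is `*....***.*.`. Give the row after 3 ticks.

.***.*..**.

*.**..****.
**.*...***.
.***.*..**.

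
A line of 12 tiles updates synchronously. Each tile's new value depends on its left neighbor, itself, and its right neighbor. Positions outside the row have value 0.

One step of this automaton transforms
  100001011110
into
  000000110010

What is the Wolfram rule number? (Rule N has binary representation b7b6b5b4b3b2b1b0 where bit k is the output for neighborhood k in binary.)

position 8: 111 → 0  (bit 7 = 0)
position 10: 110 → 1  (bit 6 = 1)
position 6: 101 → 1  (bit 5 = 1)
position 1: 100 → 0  (bit 4 = 0)
position 7: 011 → 1  (bit 3 = 1)
position 0: 010 → 0  (bit 2 = 0)
position 4: 001 → 0  (bit 1 = 0)
position 2: 000 → 0  (bit 0 = 0)
bits b7..b0 = 01101000 = 104

104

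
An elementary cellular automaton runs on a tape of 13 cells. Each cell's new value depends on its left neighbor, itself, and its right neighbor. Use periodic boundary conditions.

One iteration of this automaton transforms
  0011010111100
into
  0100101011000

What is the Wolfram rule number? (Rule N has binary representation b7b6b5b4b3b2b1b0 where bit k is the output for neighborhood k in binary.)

position 8: 111 → 1  (bit 7 = 1)
position 3: 110 → 0  (bit 6 = 0)
position 4: 101 → 1  (bit 5 = 1)
position 11: 100 → 0  (bit 4 = 0)
position 2: 011 → 0  (bit 3 = 0)
position 5: 010 → 0  (bit 2 = 0)
position 1: 001 → 1  (bit 1 = 1)
position 0: 000 → 0  (bit 0 = 0)
bits b7..b0 = 10100010 = 162

162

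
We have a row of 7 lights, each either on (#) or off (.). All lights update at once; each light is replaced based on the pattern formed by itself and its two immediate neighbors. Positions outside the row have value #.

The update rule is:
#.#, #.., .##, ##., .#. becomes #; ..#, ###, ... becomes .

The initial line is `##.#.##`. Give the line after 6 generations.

generation 1: .#####.
generation 2: ##...##
generation 3: .##..#.
generation 4: ####.##
generation 5: ...###.
generation 6: #..#.##

#..#.##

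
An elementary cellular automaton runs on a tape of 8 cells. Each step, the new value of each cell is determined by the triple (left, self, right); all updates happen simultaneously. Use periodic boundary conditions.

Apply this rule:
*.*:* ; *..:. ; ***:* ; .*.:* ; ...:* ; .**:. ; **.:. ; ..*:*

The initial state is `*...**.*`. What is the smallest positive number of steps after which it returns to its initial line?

..**..*.
**...**.
...**..*
.**...**
*...**..
*.**...*
.*...**.
**.**...
..*...**
.**.**..
*..*...*
..**.**.
**..*...
...**.**
.**..*..
*...**.*

16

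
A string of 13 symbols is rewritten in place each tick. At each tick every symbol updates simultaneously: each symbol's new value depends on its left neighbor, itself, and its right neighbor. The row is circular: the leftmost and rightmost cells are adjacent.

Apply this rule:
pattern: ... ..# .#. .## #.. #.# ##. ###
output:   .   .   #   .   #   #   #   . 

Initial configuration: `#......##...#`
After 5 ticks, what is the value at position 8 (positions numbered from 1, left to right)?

tick 1: ##......##...
tick 2: .##......##..
tick 3: ..##......##.
tick 4: ...##......##
tick 5: #...##......#
position 8 holds .

.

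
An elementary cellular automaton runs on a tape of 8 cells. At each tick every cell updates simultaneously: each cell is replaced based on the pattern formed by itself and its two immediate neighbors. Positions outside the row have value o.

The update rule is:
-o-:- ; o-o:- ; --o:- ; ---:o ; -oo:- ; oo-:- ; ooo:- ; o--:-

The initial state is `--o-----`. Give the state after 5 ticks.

----ooo-

----ooo-
-oo-----
----ooo-  (repeats tick 1; period 2)
tick 5: ----ooo-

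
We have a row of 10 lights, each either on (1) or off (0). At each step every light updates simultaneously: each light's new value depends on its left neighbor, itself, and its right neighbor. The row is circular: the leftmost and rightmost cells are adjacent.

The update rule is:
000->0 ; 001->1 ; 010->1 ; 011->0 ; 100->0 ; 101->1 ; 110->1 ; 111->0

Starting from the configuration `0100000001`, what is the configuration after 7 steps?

1111000000

1100000011
0100000100
1100001100
0100010101
1100111111
0101000000
1111000000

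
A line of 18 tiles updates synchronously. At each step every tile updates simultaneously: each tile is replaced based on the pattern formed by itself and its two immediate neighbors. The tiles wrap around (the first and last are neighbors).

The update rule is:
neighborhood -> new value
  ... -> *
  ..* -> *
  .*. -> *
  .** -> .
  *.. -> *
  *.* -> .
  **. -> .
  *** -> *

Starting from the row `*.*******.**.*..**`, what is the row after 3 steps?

step 1: ...*****.....***.*
step 2: ***.***.*****.*..*
step 3: **...*...***..***.

**...*...***..***.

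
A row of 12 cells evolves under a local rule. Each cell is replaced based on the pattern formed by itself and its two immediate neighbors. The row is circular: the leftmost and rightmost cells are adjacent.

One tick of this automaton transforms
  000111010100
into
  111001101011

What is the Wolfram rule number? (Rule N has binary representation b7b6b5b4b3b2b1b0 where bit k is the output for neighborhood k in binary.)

115

position 4: 111 → 0  (bit 7 = 0)
position 5: 110 → 1  (bit 6 = 1)
position 6: 101 → 1  (bit 5 = 1)
position 10: 100 → 1  (bit 4 = 1)
position 3: 011 → 0  (bit 3 = 0)
position 7: 010 → 0  (bit 2 = 0)
position 2: 001 → 1  (bit 1 = 1)
position 0: 000 → 1  (bit 0 = 1)
bits b7..b0 = 01110011 = 115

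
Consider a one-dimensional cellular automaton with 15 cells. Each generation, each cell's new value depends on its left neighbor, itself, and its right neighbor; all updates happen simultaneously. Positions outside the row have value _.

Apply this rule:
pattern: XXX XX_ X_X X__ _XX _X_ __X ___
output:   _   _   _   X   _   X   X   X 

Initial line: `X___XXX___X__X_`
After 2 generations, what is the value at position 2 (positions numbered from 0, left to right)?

_

generation 1: XXXX___XXXXXXXX
generation 2: ____XXX________
position 2 holds _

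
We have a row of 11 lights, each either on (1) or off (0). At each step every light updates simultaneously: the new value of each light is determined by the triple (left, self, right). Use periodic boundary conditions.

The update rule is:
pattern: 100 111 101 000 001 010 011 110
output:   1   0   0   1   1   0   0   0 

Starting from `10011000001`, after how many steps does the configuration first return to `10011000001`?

2

01100111110
10011000001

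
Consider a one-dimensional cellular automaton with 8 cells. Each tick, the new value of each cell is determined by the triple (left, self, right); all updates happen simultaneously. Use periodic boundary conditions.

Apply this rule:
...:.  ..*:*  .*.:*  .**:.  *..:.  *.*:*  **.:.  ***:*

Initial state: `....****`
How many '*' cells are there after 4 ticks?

4

...*.**.
..***...
.*.*....
****....
count of *: 4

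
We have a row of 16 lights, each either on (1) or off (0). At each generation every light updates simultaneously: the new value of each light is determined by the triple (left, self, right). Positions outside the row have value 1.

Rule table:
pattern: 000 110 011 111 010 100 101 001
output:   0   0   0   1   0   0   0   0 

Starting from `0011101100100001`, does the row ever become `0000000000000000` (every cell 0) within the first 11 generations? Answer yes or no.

0001000000000000
0000000000000000
all cells are 0 at generation 2

yes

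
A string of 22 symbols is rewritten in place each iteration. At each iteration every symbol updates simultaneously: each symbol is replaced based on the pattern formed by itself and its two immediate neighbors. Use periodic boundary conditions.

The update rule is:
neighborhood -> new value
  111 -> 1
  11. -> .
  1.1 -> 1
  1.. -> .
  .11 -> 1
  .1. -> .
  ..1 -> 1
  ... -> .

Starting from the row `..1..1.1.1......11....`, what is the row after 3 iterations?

..1.1.1......11......1

.1..1.1.1......11.....
1..1.1.1......11......
..1.1.1......11......1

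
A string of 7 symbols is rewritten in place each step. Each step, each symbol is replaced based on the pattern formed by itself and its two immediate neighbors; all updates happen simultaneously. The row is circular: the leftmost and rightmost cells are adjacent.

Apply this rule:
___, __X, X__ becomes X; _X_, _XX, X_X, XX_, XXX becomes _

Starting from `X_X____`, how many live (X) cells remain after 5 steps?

4

___XXXX
XXX____
___XXXX  (repeats step 1; period 2)
step 5: ___XXXX
count of X: 4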